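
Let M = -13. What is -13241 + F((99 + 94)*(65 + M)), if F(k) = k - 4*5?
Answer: -3225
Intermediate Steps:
F(k) = -20 + k (F(k) = k - 20 = -20 + k)
-13241 + F((99 + 94)*(65 + M)) = -13241 + (-20 + (99 + 94)*(65 - 13)) = -13241 + (-20 + 193*52) = -13241 + (-20 + 10036) = -13241 + 10016 = -3225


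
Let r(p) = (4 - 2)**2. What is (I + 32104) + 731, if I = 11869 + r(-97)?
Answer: 44708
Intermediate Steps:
r(p) = 4 (r(p) = 2**2 = 4)
I = 11873 (I = 11869 + 4 = 11873)
(I + 32104) + 731 = (11873 + 32104) + 731 = 43977 + 731 = 44708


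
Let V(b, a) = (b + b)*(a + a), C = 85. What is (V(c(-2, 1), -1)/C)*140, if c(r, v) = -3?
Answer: 336/17 ≈ 19.765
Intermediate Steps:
V(b, a) = 4*a*b (V(b, a) = (2*b)*(2*a) = 4*a*b)
(V(c(-2, 1), -1)/C)*140 = ((4*(-1)*(-3))/85)*140 = (12*(1/85))*140 = (12/85)*140 = 336/17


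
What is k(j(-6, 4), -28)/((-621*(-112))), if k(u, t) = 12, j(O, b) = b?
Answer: 1/5796 ≈ 0.00017253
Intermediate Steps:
k(j(-6, 4), -28)/((-621*(-112))) = 12/((-621*(-112))) = 12/69552 = 12*(1/69552) = 1/5796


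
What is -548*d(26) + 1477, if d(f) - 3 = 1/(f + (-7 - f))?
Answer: -621/7 ≈ -88.714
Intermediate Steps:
d(f) = 20/7 (d(f) = 3 + 1/(f + (-7 - f)) = 3 + 1/(-7) = 3 - ⅐ = 20/7)
-548*d(26) + 1477 = -548*20/7 + 1477 = -10960/7 + 1477 = -621/7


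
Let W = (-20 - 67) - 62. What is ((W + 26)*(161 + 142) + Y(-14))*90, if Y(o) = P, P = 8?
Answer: -3353490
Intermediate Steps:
W = -149 (W = -87 - 62 = -149)
Y(o) = 8
((W + 26)*(161 + 142) + Y(-14))*90 = ((-149 + 26)*(161 + 142) + 8)*90 = (-123*303 + 8)*90 = (-37269 + 8)*90 = -37261*90 = -3353490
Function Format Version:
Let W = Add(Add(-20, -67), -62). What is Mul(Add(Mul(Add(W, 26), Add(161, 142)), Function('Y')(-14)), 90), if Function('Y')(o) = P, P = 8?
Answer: -3353490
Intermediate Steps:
W = -149 (W = Add(-87, -62) = -149)
Function('Y')(o) = 8
Mul(Add(Mul(Add(W, 26), Add(161, 142)), Function('Y')(-14)), 90) = Mul(Add(Mul(Add(-149, 26), Add(161, 142)), 8), 90) = Mul(Add(Mul(-123, 303), 8), 90) = Mul(Add(-37269, 8), 90) = Mul(-37261, 90) = -3353490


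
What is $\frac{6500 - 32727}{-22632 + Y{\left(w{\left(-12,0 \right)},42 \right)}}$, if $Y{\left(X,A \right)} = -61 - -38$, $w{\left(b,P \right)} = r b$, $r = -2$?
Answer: $\frac{26227}{22655} \approx 1.1577$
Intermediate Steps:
$w{\left(b,P \right)} = - 2 b$
$Y{\left(X,A \right)} = -23$ ($Y{\left(X,A \right)} = -61 + 38 = -23$)
$\frac{6500 - 32727}{-22632 + Y{\left(w{\left(-12,0 \right)},42 \right)}} = \frac{6500 - 32727}{-22632 - 23} = - \frac{26227}{-22655} = \left(-26227\right) \left(- \frac{1}{22655}\right) = \frac{26227}{22655}$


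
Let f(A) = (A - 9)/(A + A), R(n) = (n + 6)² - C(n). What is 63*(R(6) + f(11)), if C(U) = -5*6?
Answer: 120645/11 ≈ 10968.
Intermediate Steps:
C(U) = -30
R(n) = 30 + (6 + n)² (R(n) = (n + 6)² - 1*(-30) = (6 + n)² + 30 = 30 + (6 + n)²)
f(A) = (-9 + A)/(2*A) (f(A) = (-9 + A)/((2*A)) = (-9 + A)*(1/(2*A)) = (-9 + A)/(2*A))
63*(R(6) + f(11)) = 63*((30 + (6 + 6)²) + (½)*(-9 + 11)/11) = 63*((30 + 12²) + (½)*(1/11)*2) = 63*((30 + 144) + 1/11) = 63*(174 + 1/11) = 63*(1915/11) = 120645/11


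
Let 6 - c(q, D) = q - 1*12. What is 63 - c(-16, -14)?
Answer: 29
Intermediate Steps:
c(q, D) = 18 - q (c(q, D) = 6 - (q - 1*12) = 6 - (q - 12) = 6 - (-12 + q) = 6 + (12 - q) = 18 - q)
63 - c(-16, -14) = 63 - (18 - 1*(-16)) = 63 - (18 + 16) = 63 - 1*34 = 63 - 34 = 29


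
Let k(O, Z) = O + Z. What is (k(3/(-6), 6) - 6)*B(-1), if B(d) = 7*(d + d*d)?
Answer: 0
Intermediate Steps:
B(d) = 7*d + 7*d² (B(d) = 7*(d + d²) = 7*d + 7*d²)
(k(3/(-6), 6) - 6)*B(-1) = ((3/(-6) + 6) - 6)*(7*(-1)*(1 - 1)) = ((3*(-⅙) + 6) - 6)*(7*(-1)*0) = ((-½ + 6) - 6)*0 = (11/2 - 6)*0 = -½*0 = 0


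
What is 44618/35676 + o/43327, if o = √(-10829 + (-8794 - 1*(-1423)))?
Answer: 22309/17838 + 10*I*√182/43327 ≈ 1.2506 + 0.0031137*I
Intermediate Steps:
o = 10*I*√182 (o = √(-10829 + (-8794 + 1423)) = √(-10829 - 7371) = √(-18200) = 10*I*√182 ≈ 134.91*I)
44618/35676 + o/43327 = 44618/35676 + (10*I*√182)/43327 = 44618*(1/35676) + (10*I*√182)*(1/43327) = 22309/17838 + 10*I*√182/43327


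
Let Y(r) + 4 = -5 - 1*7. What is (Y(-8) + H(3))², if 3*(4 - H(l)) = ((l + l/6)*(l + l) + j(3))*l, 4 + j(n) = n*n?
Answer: 1444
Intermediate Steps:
Y(r) = -16 (Y(r) = -4 + (-5 - 1*7) = -4 + (-5 - 7) = -4 - 12 = -16)
j(n) = -4 + n² (j(n) = -4 + n*n = -4 + n²)
H(l) = 4 - l*(5 + 7*l²/3)/3 (H(l) = 4 - ((l + l/6)*(l + l) + (-4 + 3²))*l/3 = 4 - ((l + l*(⅙))*(2*l) + (-4 + 9))*l/3 = 4 - ((l + l/6)*(2*l) + 5)*l/3 = 4 - ((7*l/6)*(2*l) + 5)*l/3 = 4 - (7*l²/3 + 5)*l/3 = 4 - (5 + 7*l²/3)*l/3 = 4 - l*(5 + 7*l²/3)/3)
(Y(-8) + H(3))² = (-16 + (4 - 7/9*3³ - 5/3*3))² = (-16 + (4 - 7/9*27 - 5))² = (-16 + (4 - 21 - 5))² = (-16 - 22)² = (-38)² = 1444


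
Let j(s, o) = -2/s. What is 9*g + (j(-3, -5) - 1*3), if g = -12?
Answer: -331/3 ≈ -110.33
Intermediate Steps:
9*g + (j(-3, -5) - 1*3) = 9*(-12) + (-2/(-3) - 1*3) = -108 + (-2*(-⅓) - 3) = -108 + (⅔ - 3) = -108 - 7/3 = -331/3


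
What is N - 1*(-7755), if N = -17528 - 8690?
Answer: -18463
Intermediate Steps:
N = -26218
N - 1*(-7755) = -26218 - 1*(-7755) = -26218 + 7755 = -18463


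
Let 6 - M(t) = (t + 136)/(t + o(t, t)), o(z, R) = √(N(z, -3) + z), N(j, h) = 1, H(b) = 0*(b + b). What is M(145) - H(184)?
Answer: 84529/20879 + 281*√146/20879 ≈ 4.2111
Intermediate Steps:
H(b) = 0 (H(b) = 0*(2*b) = 0)
o(z, R) = √(1 + z)
M(t) = 6 - (136 + t)/(t + √(1 + t)) (M(t) = 6 - (t + 136)/(t + √(1 + t)) = 6 - (136 + t)/(t + √(1 + t)))
M(145) - H(184) = (-136 + 5*145 + 6*√(1 + 145))/(145 + √(1 + 145)) - 1*0 = (-136 + 725 + 6*√146)/(145 + √146) + 0 = (589 + 6*√146)/(145 + √146) + 0 = (589 + 6*√146)/(145 + √146)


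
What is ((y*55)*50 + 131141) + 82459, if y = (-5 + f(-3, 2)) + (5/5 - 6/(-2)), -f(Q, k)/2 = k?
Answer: 199850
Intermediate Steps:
f(Q, k) = -2*k
y = -5 (y = (-5 - 2*2) + (5/5 - 6/(-2)) = (-5 - 4) + (5*(1/5) - 6*(-1/2)) = -9 + (1 + 3) = -9 + 4 = -5)
((y*55)*50 + 131141) + 82459 = (-5*55*50 + 131141) + 82459 = (-275*50 + 131141) + 82459 = (-13750 + 131141) + 82459 = 117391 + 82459 = 199850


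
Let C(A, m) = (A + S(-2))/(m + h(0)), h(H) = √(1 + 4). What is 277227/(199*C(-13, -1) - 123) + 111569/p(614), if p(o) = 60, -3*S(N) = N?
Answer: 5822630188979/2894113860 - 6123667203*√5/48235231 ≈ 1728.0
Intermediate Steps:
S(N) = -N/3
h(H) = √5
C(A, m) = (⅔ + A)/(m + √5) (C(A, m) = (A - ⅓*(-2))/(m + √5) = (A + ⅔)/(m + √5) = (⅔ + A)/(m + √5))
277227/(199*C(-13, -1) - 123) + 111569/p(614) = 277227/(199*((⅔ - 13)/(-1 + √5)) - 123) + 111569/60 = 277227/(199*(-37/3/(-1 + √5)) - 123) + 111569*(1/60) = 277227/(199*(-37/(3*(-1 + √5))) - 123) + 111569/60 = 277227/(-7363/(3*(-1 + √5)) - 123) + 111569/60 = 277227/(-123 - 7363/(3*(-1 + √5))) + 111569/60 = 111569/60 + 277227/(-123 - 7363/(3*(-1 + √5)))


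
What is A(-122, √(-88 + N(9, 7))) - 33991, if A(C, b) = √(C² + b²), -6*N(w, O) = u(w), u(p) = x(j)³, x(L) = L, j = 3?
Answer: -33991 + 3*√6574/2 ≈ -33869.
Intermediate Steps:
u(p) = 27 (u(p) = 3³ = 27)
N(w, O) = -9/2 (N(w, O) = -⅙*27 = -9/2)
A(-122, √(-88 + N(9, 7))) - 33991 = √((-122)² + (√(-88 - 9/2))²) - 33991 = √(14884 + (√(-185/2))²) - 33991 = √(14884 + (I*√370/2)²) - 33991 = √(14884 - 185/2) - 33991 = √(29583/2) - 33991 = 3*√6574/2 - 33991 = -33991 + 3*√6574/2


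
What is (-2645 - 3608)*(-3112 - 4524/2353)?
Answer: 3524315860/181 ≈ 1.9471e+7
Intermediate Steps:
(-2645 - 3608)*(-3112 - 4524/2353) = -6253*(-3112 - 4524*1/2353) = -6253*(-3112 - 348/181) = -6253*(-563620/181) = 3524315860/181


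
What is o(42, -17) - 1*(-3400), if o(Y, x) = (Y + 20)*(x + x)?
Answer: 1292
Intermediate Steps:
o(Y, x) = 2*x*(20 + Y) (o(Y, x) = (20 + Y)*(2*x) = 2*x*(20 + Y))
o(42, -17) - 1*(-3400) = 2*(-17)*(20 + 42) - 1*(-3400) = 2*(-17)*62 + 3400 = -2108 + 3400 = 1292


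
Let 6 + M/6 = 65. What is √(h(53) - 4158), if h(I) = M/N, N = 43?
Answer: 2*I*√1918230/43 ≈ 64.419*I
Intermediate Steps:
M = 354 (M = -36 + 6*65 = -36 + 390 = 354)
h(I) = 354/43
√(h(53) - 4158) = √(354/43 - 4158) = √(-178440/43) = 2*I*√1918230/43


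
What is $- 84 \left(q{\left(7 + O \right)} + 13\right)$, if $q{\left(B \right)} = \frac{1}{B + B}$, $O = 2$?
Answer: $- \frac{3290}{3} \approx -1096.7$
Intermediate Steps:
$q{\left(B \right)} = \frac{1}{2 B}$
$- 84 \left(q{\left(7 + O \right)} + 13\right) = - 84 \left(\frac{1}{2 \left(7 + 2\right)} + 13\right) = - 84 \left(\frac{1}{2 \cdot 9} + 13\right) = - 84 \left(\frac{1}{2} \cdot \frac{1}{9} + 13\right) = - 84 \left(\frac{1}{18} + 13\right) = \left(-84\right) \frac{235}{18} = - \frac{3290}{3}$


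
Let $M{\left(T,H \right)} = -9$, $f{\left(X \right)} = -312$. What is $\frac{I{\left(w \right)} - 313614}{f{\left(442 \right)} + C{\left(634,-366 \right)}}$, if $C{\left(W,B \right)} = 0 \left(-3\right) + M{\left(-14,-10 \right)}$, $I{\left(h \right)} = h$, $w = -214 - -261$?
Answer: $\frac{313567}{321} \approx 976.84$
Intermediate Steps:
$w = 47$ ($w = -214 + 261 = 47$)
$C{\left(W,B \right)} = -9$ ($C{\left(W,B \right)} = 0 \left(-3\right) - 9 = 0 - 9 = -9$)
$\frac{I{\left(w \right)} - 313614}{f{\left(442 \right)} + C{\left(634,-366 \right)}} = \frac{47 - 313614}{-312 - 9} = - \frac{313567}{-321} = \left(-313567\right) \left(- \frac{1}{321}\right) = \frac{313567}{321}$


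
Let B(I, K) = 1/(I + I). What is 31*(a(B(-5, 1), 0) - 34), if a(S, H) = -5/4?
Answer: -4371/4 ≈ -1092.8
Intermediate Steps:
B(I, K) = 1/(2*I)
a(S, H) = -5/4 (a(S, H) = -5*¼ = -5/4)
31*(a(B(-5, 1), 0) - 34) = 31*(-5/4 - 34) = 31*(-141/4) = -4371/4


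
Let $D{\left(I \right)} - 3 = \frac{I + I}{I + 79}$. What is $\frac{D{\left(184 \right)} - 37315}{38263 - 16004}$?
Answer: $- \frac{9812688}{5854117} \approx -1.6762$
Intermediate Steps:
$D{\left(I \right)} = 3 + \frac{2 I}{79 + I}$ ($D{\left(I \right)} = 3 + \frac{I + I}{I + 79} = 3 + \frac{2 I}{79 + I}$)
$\frac{D{\left(184 \right)} - 37315}{38263 - 16004} = \frac{\frac{237 + 5 \cdot 184}{79 + 184} - 37315}{38263 - 16004} = \frac{\frac{237 + 920}{263} - 37315}{22259} = \left(\frac{1}{263} \cdot 1157 - 37315\right) \frac{1}{22259} = \left(\frac{1157}{263} - 37315\right) \frac{1}{22259} = \left(- \frac{9812688}{263}\right) \frac{1}{22259} = - \frac{9812688}{5854117}$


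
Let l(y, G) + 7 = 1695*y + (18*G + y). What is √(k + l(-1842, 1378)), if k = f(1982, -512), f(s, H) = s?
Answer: I*√3097253 ≈ 1759.9*I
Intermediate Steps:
l(y, G) = -7 + 18*G + 1696*y (l(y, G) = -7 + (1695*y + (18*G + y)) = -7 + (1695*y + (y + 18*G)) = -7 + (18*G + 1696*y) = -7 + 18*G + 1696*y)
k = 1982
√(k + l(-1842, 1378)) = √(1982 + (-7 + 18*1378 + 1696*(-1842))) = √(1982 + (-7 + 24804 - 3124032)) = √(1982 - 3099235) = √(-3097253) = I*√3097253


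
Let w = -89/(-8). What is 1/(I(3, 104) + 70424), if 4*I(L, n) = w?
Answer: 32/2253657 ≈ 1.4199e-5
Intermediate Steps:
w = 89/8 (w = -89*(-⅛) = 89/8 ≈ 11.125)
I(L, n) = 89/32 (I(L, n) = (¼)*(89/8) = 89/32)
1/(I(3, 104) + 70424) = 1/(89/32 + 70424) = 1/(2253657/32) = 32/2253657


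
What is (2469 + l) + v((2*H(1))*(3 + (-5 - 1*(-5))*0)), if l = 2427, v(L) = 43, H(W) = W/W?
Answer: 4939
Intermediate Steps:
H(W) = 1
(2469 + l) + v((2*H(1))*(3 + (-5 - 1*(-5))*0)) = (2469 + 2427) + 43 = 4896 + 43 = 4939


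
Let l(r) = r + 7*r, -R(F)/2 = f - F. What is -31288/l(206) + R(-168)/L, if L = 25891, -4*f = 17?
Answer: -50663583/2666773 ≈ -18.998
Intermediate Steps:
f = -17/4 (f = -1/4*17 = -17/4 ≈ -4.2500)
R(F) = 17/2 + 2*F (R(F) = -2*(-17/4 - F) = 17/2 + 2*F)
l(r) = 8*r
-31288/l(206) + R(-168)/L = -31288/(8*206) + (17/2 + 2*(-168))/25891 = -31288/1648 + (17/2 - 336)*(1/25891) = -31288*1/1648 - 655/2*1/25891 = -3911/206 - 655/51782 = -50663583/2666773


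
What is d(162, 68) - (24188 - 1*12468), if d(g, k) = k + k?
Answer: -11584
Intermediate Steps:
d(g, k) = 2*k
d(162, 68) - (24188 - 1*12468) = 2*68 - (24188 - 1*12468) = 136 - (24188 - 12468) = 136 - 1*11720 = 136 - 11720 = -11584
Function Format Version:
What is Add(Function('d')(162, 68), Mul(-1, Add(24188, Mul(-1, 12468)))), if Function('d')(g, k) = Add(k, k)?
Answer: -11584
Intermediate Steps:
Function('d')(g, k) = Mul(2, k)
Add(Function('d')(162, 68), Mul(-1, Add(24188, Mul(-1, 12468)))) = Add(Mul(2, 68), Mul(-1, Add(24188, Mul(-1, 12468)))) = Add(136, Mul(-1, Add(24188, -12468))) = Add(136, Mul(-1, 11720)) = Add(136, -11720) = -11584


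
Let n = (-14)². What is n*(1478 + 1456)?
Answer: 575064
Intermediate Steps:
n = 196
n*(1478 + 1456) = 196*(1478 + 1456) = 196*2934 = 575064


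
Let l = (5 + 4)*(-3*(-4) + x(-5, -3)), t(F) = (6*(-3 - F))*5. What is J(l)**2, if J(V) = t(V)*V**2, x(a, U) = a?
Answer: 61757908304400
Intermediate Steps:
t(F) = -90 - 30*F (t(F) = (-18 - 6*F)*5 = -90 - 30*F)
l = 63 (l = (5 + 4)*(-3*(-4) - 5) = 9*(12 - 5) = 9*7 = 63)
J(V) = V**2*(-90 - 30*V) (J(V) = (-90 - 30*V)*V**2 = V**2*(-90 - 30*V))
J(l)**2 = (30*63**2*(-3 - 1*63))**2 = (30*3969*(-3 - 63))**2 = (30*3969*(-66))**2 = (-7858620)**2 = 61757908304400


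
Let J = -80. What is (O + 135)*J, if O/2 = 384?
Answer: -72240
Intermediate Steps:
O = 768 (O = 2*384 = 768)
(O + 135)*J = (768 + 135)*(-80) = 903*(-80) = -72240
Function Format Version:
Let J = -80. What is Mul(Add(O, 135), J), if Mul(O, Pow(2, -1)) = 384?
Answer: -72240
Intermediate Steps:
O = 768 (O = Mul(2, 384) = 768)
Mul(Add(O, 135), J) = Mul(Add(768, 135), -80) = Mul(903, -80) = -72240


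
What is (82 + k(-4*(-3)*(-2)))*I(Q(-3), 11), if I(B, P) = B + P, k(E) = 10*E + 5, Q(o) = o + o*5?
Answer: 1071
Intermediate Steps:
Q(o) = 6*o (Q(o) = o + 5*o = 6*o)
k(E) = 5 + 10*E
(82 + k(-4*(-3)*(-2)))*I(Q(-3), 11) = (82 + (5 + 10*(-4*(-3)*(-2))))*(6*(-3) + 11) = (82 + (5 + 10*(12*(-2))))*(-18 + 11) = (82 + (5 + 10*(-24)))*(-7) = (82 + (5 - 240))*(-7) = (82 - 235)*(-7) = -153*(-7) = 1071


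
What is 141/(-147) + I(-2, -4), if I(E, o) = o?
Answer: -243/49 ≈ -4.9592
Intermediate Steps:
141/(-147) + I(-2, -4) = 141/(-147) - 4 = 141*(-1/147) - 4 = -47/49 - 4 = -243/49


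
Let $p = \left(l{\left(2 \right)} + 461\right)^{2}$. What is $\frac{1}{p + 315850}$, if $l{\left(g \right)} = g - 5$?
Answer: $\frac{1}{525614} \approx 1.9025 \cdot 10^{-6}$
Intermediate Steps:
$l{\left(g \right)} = -5 + g$
$p = 209764$ ($p = \left(\left(-5 + 2\right) + 461\right)^{2} = \left(-3 + 461\right)^{2} = 458^{2} = 209764$)
$\frac{1}{p + 315850} = \frac{1}{209764 + 315850} = \frac{1}{525614}$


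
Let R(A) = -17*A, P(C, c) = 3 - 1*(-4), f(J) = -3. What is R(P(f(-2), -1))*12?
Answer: -1428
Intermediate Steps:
P(C, c) = 7 (P(C, c) = 3 + 4 = 7)
R(P(f(-2), -1))*12 = -17*7*12 = -119*12 = -1428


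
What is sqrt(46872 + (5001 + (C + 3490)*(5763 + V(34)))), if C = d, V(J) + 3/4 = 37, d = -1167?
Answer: sqrt(54094123)/2 ≈ 3677.4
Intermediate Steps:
V(J) = 145/4 (V(J) = -3/4 + 37 = 145/4)
C = -1167
sqrt(46872 + (5001 + (C + 3490)*(5763 + V(34)))) = sqrt(46872 + (5001 + (-1167 + 3490)*(5763 + 145/4))) = sqrt(46872 + (5001 + 2323*(23197/4))) = sqrt(46872 + (5001 + 53886631/4)) = sqrt(46872 + 53906635/4) = sqrt(54094123/4) = sqrt(54094123)/2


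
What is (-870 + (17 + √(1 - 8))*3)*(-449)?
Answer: 367731 - 1347*I*√7 ≈ 3.6773e+5 - 3563.8*I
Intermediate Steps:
(-870 + (17 + √(1 - 8))*3)*(-449) = (-870 + (17 + √(-7))*3)*(-449) = (-870 + (17 + I*√7)*3)*(-449) = (-870 + (51 + 3*I*√7))*(-449) = (-819 + 3*I*√7)*(-449) = 367731 - 1347*I*√7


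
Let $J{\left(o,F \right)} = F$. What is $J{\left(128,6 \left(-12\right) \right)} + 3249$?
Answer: $3177$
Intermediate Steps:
$J{\left(128,6 \left(-12\right) \right)} + 3249 = 6 \left(-12\right) + 3249 = -72 + 3249 = 3177$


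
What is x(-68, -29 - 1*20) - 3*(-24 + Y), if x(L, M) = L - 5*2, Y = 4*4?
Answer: -54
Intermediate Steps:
Y = 16
x(L, M) = -10 + L (x(L, M) = L - 10 = -10 + L)
x(-68, -29 - 1*20) - 3*(-24 + Y) = (-10 - 68) - 3*(-24 + 16) = -78 - 3*(-8) = -78 + 24 = -54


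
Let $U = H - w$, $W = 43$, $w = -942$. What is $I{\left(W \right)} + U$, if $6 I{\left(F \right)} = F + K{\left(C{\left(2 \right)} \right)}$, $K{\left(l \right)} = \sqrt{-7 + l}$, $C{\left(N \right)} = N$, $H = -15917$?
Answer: $- \frac{89807}{6} + \frac{i \sqrt{5}}{6} \approx -14968.0 + 0.37268 i$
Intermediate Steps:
$U = -14975$ ($U = -15917 - -942 = -15917 + 942 = -14975$)
$I{\left(F \right)} = \frac{F}{6} + \frac{i \sqrt{5}}{6}$ ($I{\left(F \right)} = \frac{F + \sqrt{-7 + 2}}{6} = \frac{F + \sqrt{-5}}{6} = \frac{F + i \sqrt{5}}{6} = \frac{F}{6} + \frac{i \sqrt{5}}{6}$)
$I{\left(W \right)} + U = \left(\frac{1}{6} \cdot 43 + \frac{i \sqrt{5}}{6}\right) - 14975 = \left(\frac{43}{6} + \frac{i \sqrt{5}}{6}\right) - 14975 = - \frac{89807}{6} + \frac{i \sqrt{5}}{6}$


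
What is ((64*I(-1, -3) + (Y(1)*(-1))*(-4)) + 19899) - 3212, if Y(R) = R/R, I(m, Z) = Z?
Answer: 16499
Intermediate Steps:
Y(R) = 1
((64*I(-1, -3) + (Y(1)*(-1))*(-4)) + 19899) - 3212 = ((64*(-3) + (1*(-1))*(-4)) + 19899) - 3212 = ((-192 - 1*(-4)) + 19899) - 3212 = ((-192 + 4) + 19899) - 3212 = (-188 + 19899) - 3212 = 19711 - 3212 = 16499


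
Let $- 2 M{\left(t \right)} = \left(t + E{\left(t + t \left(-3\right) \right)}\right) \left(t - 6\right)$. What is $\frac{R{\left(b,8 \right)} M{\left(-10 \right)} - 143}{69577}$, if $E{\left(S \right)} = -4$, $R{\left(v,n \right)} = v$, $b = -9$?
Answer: $\frac{865}{69577} \approx 0.012432$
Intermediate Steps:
$M{\left(t \right)} = - \frac{\left(-6 + t\right) \left(-4 + t\right)}{2}$ ($M{\left(t \right)} = - \frac{\left(t - 4\right) \left(t - 6\right)}{2} = - \frac{\left(-4 + t\right) \left(-6 + t\right)}{2} = - \frac{\left(-6 + t\right) \left(-4 + t\right)}{2}$)
$\frac{R{\left(b,8 \right)} M{\left(-10 \right)} - 143}{69577} = \frac{- 9 \left(-12 + 5 \left(-10\right) - \frac{\left(-10\right)^{2}}{2}\right) - 143}{69577} = \left(- 9 \left(-12 - 50 - 50\right) - 143\right) \frac{1}{69577} = \left(\left(-9\right) \left(-112\right) - 143\right) \frac{1}{69577} = \left(1008 - 143\right) \frac{1}{69577} = 865 \cdot \frac{1}{69577} = \frac{865}{69577}$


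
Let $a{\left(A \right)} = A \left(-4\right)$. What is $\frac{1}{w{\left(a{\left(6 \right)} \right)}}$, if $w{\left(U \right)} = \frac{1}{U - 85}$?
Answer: $-109$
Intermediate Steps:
$a{\left(A \right)} = - 4 A$
$w{\left(U \right)} = \frac{1}{-85 + U}$
$\frac{1}{w{\left(a{\left(6 \right)} \right)}} = \frac{1}{\frac{1}{-85 - 24}} = \frac{1}{\frac{1}{-109}} = \frac{1}{- \frac{1}{109}} = -109$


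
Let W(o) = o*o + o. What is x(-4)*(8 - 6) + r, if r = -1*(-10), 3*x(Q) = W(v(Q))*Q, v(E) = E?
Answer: -22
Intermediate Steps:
W(o) = o + o**2 (W(o) = o**2 + o = o + o**2)
x(Q) = Q**2*(1 + Q)/3 (x(Q) = ((Q*(1 + Q))*Q)/3 = (Q**2*(1 + Q))/3 = Q**2*(1 + Q)/3)
r = 10
x(-4)*(8 - 6) + r = ((1/3)*(-4)**2*(1 - 4))*(8 - 6) + 10 = ((1/3)*16*(-3))*2 + 10 = -16*2 + 10 = -32 + 10 = -22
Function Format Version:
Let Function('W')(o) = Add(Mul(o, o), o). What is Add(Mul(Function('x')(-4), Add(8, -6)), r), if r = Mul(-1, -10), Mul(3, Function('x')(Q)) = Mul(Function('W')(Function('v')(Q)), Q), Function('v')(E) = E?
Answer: -22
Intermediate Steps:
Function('W')(o) = Add(o, Pow(o, 2)) (Function('W')(o) = Add(Pow(o, 2), o) = Add(o, Pow(o, 2)))
Function('x')(Q) = Mul(Rational(1, 3), Pow(Q, 2), Add(1, Q)) (Function('x')(Q) = Mul(Rational(1, 3), Mul(Mul(Q, Add(1, Q)), Q)) = Mul(Rational(1, 3), Mul(Pow(Q, 2), Add(1, Q))) = Mul(Rational(1, 3), Pow(Q, 2), Add(1, Q)))
r = 10
Add(Mul(Function('x')(-4), Add(8, -6)), r) = Add(Mul(Mul(Rational(1, 3), Pow(-4, 2), Add(1, -4)), Add(8, -6)), 10) = Add(Mul(Mul(Rational(1, 3), 16, -3), 2), 10) = Add(Mul(-16, 2), 10) = Add(-32, 10) = -22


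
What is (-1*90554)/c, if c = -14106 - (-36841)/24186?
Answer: 2190139044/341130875 ≈ 6.4202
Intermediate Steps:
c = -341130875/24186 (c = -14106 - (-36841)/24186 = -14106 - 1*(-36841/24186) = -14106 + 36841/24186 = -341130875/24186 ≈ -14104.)
(-1*90554)/c = (-1*90554)/(-341130875/24186) = -90554*(-24186/341130875) = 2190139044/341130875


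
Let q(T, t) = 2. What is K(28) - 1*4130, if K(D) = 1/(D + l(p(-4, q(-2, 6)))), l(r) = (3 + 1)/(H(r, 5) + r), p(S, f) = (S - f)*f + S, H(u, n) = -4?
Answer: -574065/139 ≈ -4130.0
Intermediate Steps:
p(S, f) = S + f*(S - f) (p(S, f) = f*(S - f) + S = S + f*(S - f))
l(r) = 4/(-4 + r) (l(r) = (3 + 1)/(-4 + r) = 4/(-4 + r))
K(D) = 1/(-⅕ + D) (K(D) = 1/(D + 4/(-4 + (-4 - 1*2² - 4*2))) = 1/(D + 4/(-4 + (-4 - 1*4 - 8))) = 1/(D + 4/(-4 + (-4 - 4 - 8))) = 1/(D + 4/(-4 - 16)) = 1/(D + 4/(-20)) = 1/(D + 4*(-1/20)) = 1/(D - ⅕) = 1/(-⅕ + D))
K(28) - 1*4130 = 5/(-1 + 5*28) - 1*4130 = 5/(-1 + 140) - 4130 = 5/139 - 4130 = -574065/139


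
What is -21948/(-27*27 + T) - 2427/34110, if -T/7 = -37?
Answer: 24916853/534390 ≈ 46.627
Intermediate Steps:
T = 259 (T = -7*(-37) = 259)
-21948/(-27*27 + T) - 2427/34110 = -21948/(-27*27 + 259) - 2427/34110 = -21948/(-729 + 259) - 2427*1/34110 = -21948/(-470) - 809/11370 = -21948*(-1/470) - 809/11370 = 10974/235 - 809/11370 = 24916853/534390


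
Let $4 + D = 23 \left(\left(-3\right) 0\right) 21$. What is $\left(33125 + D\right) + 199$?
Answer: $33320$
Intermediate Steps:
$D = -4$ ($D = -4 + 23 \left(\left(-3\right) 0\right) 21 = -4 + 23 \cdot 0 \cdot 21 = -4 + 0 \cdot 21 = -4 + 0 = -4$)
$\left(33125 + D\right) + 199 = \left(33125 - 4\right) + 199 = 33121 + 199 = 33320$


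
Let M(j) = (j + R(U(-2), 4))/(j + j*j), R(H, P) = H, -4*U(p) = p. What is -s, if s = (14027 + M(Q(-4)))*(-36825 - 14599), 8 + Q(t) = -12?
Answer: 68525571868/95 ≈ 7.2132e+8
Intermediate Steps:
U(p) = -p/4
Q(t) = -20 (Q(t) = -8 - 12 = -20)
M(j) = (½ + j)/(j + j²) (M(j) = (j - ¼*(-2))/(j + j*j) = (j + ½)/(j + j²) = (½ + j)/(j + j²))
s = -68525571868/95 (s = (14027 + (½ - 20)/((-20)*(1 - 20)))*(-36825 - 14599) = (14027 - 1/20*(-39/2)/(-19))*(-51424) = (14027 - 1/20*(-1/19)*(-39/2))*(-51424) = (14027 - 39/760)*(-51424) = (10660481/760)*(-51424) = -68525571868/95 ≈ -7.2132e+8)
-s = -1*(-68525571868/95) = 68525571868/95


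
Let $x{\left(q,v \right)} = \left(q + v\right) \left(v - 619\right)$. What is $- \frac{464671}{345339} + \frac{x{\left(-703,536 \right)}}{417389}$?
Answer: $- \frac{189161820140}{144140699871} \approx -1.3123$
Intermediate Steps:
$x{\left(q,v \right)} = \left(-619 + v\right) \left(q + v\right)$ ($x{\left(q,v \right)} = \left(q + v\right) \left(-619 + v\right) = \left(-619 + v\right) \left(q + v\right)$)
$- \frac{464671}{345339} + \frac{x{\left(-703,536 \right)}}{417389} = - \frac{464671}{345339} + \frac{536^{2} - -435157 - 331784 - 376808}{417389} = \left(-464671\right) \frac{1}{345339} + \left(287296 + 435157 - 331784 - 376808\right) \frac{1}{417389} = - \frac{464671}{345339} + 13861 \cdot \frac{1}{417389} = - \frac{464671}{345339} + \frac{13861}{417389} = - \frac{189161820140}{144140699871}$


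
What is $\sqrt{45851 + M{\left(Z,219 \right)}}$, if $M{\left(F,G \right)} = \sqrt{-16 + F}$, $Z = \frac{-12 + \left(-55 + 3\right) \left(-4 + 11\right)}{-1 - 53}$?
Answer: $\frac{\sqrt{412659 + 2 i \sqrt{183}}}{3} \approx 214.13 + 0.0070195 i$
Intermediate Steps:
$Z = \frac{188}{27}$ ($Z = \frac{-12 - 364}{-54} = \left(-12 - 364\right) \left(- \frac{1}{54}\right) = \left(-376\right) \left(- \frac{1}{54}\right) = \frac{188}{27} \approx 6.963$)
$\sqrt{45851 + M{\left(Z,219 \right)}} = \sqrt{45851 + \sqrt{-16 + \frac{188}{27}}} = \sqrt{45851 + \sqrt{- \frac{244}{27}}} = \sqrt{45851 + \frac{2 i \sqrt{183}}{9}}$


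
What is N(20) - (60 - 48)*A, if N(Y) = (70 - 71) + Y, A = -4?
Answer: 67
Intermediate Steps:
N(Y) = -1 + Y
N(20) - (60 - 48)*A = (-1 + 20) - (60 - 48)*(-4) = 19 - 12*(-4) = 19 - 1*(-48) = 19 + 48 = 67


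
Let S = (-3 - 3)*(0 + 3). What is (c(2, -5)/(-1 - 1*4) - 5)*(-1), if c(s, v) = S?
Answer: 7/5 ≈ 1.4000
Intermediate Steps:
S = -18 (S = -6*3 = -18)
c(s, v) = -18
(c(2, -5)/(-1 - 1*4) - 5)*(-1) = (-18/(-1 - 1*4) - 5)*(-1) = (-18/(-1 - 4) - 5)*(-1) = (-18/(-5) - 5)*(-1) = (-18*(-⅕) - 5)*(-1) = (18/5 - 5)*(-1) = -7/5*(-1) = 7/5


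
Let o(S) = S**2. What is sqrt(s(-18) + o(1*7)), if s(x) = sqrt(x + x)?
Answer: sqrt(49 + 6*I) ≈ 7.0131 + 0.42777*I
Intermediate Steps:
s(x) = sqrt(2)*sqrt(x) (s(x) = sqrt(2*x) = sqrt(2)*sqrt(x))
sqrt(s(-18) + o(1*7)) = sqrt(sqrt(2)*sqrt(-18) + (1*7)**2) = sqrt(sqrt(2)*(3*I*sqrt(2)) + 7**2) = sqrt(6*I + 49) = sqrt(49 + 6*I)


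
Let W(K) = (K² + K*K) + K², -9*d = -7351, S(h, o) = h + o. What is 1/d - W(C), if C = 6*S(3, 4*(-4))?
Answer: -134170443/7351 ≈ -18252.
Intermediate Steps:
d = 7351/9 (d = -⅑*(-7351) = 7351/9 ≈ 816.78)
C = -78 (C = 6*(3 + 4*(-4)) = 6*(3 - 16) = 6*(-13) = -78)
W(K) = 3*K² (W(K) = (K² + K²) + K² = 2*K² + K² = 3*K²)
1/d - W(C) = 1/(7351/9) - 3*(-78)² = 9/7351 - 3*6084 = 9/7351 - 1*18252 = 9/7351 - 18252 = -134170443/7351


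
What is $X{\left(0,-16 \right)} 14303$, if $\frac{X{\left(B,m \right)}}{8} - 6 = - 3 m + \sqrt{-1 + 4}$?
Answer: $6178896 + 114424 \sqrt{3} \approx 6.3771 \cdot 10^{6}$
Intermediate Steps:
$X{\left(B,m \right)} = 48 - 24 m + 8 \sqrt{3}$ ($X{\left(B,m \right)} = 48 + 8 \left(- 3 m + \sqrt{-1 + 4}\right) = 48 + 8 \left(- 3 m + \sqrt{3}\right) = 48 + 8 \left(\sqrt{3} - 3 m\right) = 48 - \left(- 8 \sqrt{3} + 24 m\right) = 48 - 24 m + 8 \sqrt{3}$)
$X{\left(0,-16 \right)} 14303 = \left(48 - -384 + 8 \sqrt{3}\right) 14303 = \left(48 + 384 + 8 \sqrt{3}\right) 14303 = \left(432 + 8 \sqrt{3}\right) 14303 = 6178896 + 114424 \sqrt{3}$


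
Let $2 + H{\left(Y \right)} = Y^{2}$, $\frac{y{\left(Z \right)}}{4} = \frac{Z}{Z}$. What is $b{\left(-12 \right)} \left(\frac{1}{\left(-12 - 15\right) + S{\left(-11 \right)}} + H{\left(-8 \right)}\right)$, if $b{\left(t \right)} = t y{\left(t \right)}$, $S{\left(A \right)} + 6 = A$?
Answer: $- \frac{32724}{11} \approx -2974.9$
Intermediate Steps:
$S{\left(A \right)} = -6 + A$
$y{\left(Z \right)} = 4$ ($y{\left(Z \right)} = 4 \frac{Z}{Z} = 4 \cdot 1 = 4$)
$H{\left(Y \right)} = -2 + Y^{2}$
$b{\left(t \right)} = 4 t$ ($b{\left(t \right)} = t 4 = 4 t$)
$b{\left(-12 \right)} \left(\frac{1}{\left(-12 - 15\right) + S{\left(-11 \right)}} + H{\left(-8 \right)}\right) = 4 \left(-12\right) \left(\frac{1}{\left(-12 - 15\right) - 17} - \left(2 - \left(-8\right)^{2}\right)\right) = - 48 \left(\frac{1}{\left(-12 - 15\right) - 17} + \left(-2 + 64\right)\right) = - 48 \left(\frac{1}{-27 - 17} + 62\right) = - 48 \left(\frac{1}{-44} + 62\right) = - 48 \left(- \frac{1}{44} + 62\right) = \left(-48\right) \frac{2727}{44} = - \frac{32724}{11}$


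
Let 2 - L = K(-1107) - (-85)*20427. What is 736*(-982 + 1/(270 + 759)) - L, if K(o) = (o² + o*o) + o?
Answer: 3563769364/1029 ≈ 3.4633e+6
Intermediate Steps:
K(o) = o + 2*o² (K(o) = (o² + o²) + o = 2*o² + o = o + 2*o²)
L = -4186084 (L = 2 - (-1107*(1 + 2*(-1107)) - (-85)*20427) = 2 - (-1107*(1 - 2214) - 1*(-1736295)) = 2 - (-1107*(-2213) + 1736295) = 2 - (2449791 + 1736295) = 2 - 1*4186086 = 2 - 4186086 = -4186084)
736*(-982 + 1/(270 + 759)) - L = 736*(-982 + 1/(270 + 759)) - 1*(-4186084) = 736*(-982 + 1/1029) + 4186084 = 736*(-1010477/1029) + 4186084 = -743711072/1029 + 4186084 = 3563769364/1029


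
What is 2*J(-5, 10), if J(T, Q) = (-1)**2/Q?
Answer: 1/5 ≈ 0.20000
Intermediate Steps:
J(T, Q) = 1/Q
2*J(-5, 10) = 2/10 = 2*(1/10) = 1/5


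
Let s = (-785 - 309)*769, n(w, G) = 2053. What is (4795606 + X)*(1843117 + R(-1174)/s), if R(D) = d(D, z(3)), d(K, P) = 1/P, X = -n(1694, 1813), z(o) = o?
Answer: 7432828292373007635/841286 ≈ 8.8351e+12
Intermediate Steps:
s = -841286 (s = -1094*769 = -841286)
X = -2053 (X = -1*2053 = -2053)
R(D) = ⅓ (R(D) = 1/3 = ⅓)
(4795606 + X)*(1843117 + R(-1174)/s) = (4795606 - 2053)*(1843117 + (⅓)/(-841286)) = 4793553*(1843117 + (⅓)*(-1/841286)) = 4793553*(1843117 - 1/2523858) = 4793553*(4651765585385/2523858) = 7432828292373007635/841286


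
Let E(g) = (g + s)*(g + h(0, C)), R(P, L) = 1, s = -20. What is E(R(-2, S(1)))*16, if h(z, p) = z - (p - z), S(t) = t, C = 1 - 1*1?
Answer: -304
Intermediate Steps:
C = 0 (C = 1 - 1 = 0)
h(z, p) = -p + 2*z (h(z, p) = z + (z - p) = -p + 2*z)
E(g) = g*(-20 + g) (E(g) = (g - 20)*(g + (-1*0 + 2*0)) = (-20 + g)*(g + (0 + 0)) = (-20 + g)*(g + 0) = (-20 + g)*g = g*(-20 + g))
E(R(-2, S(1)))*16 = (1*(-20 + 1))*16 = (1*(-19))*16 = -19*16 = -304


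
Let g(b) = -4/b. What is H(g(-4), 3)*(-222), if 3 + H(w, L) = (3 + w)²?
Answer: -2886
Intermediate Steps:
H(w, L) = -3 + (3 + w)²
H(g(-4), 3)*(-222) = (-3 + (3 - 4/(-4))²)*(-222) = (-3 + (3 - 4*(-¼))²)*(-222) = (-3 + (3 + 1)²)*(-222) = (-3 + 4²)*(-222) = (-3 + 16)*(-222) = 13*(-222) = -2886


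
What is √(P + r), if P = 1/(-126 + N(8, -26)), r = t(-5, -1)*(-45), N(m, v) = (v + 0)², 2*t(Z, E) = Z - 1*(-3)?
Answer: √544522/110 ≈ 6.7083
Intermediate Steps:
t(Z, E) = 3/2 + Z/2 (t(Z, E) = (Z - 1*(-3))/2 = (Z + 3)/2 = (3 + Z)/2 = 3/2 + Z/2)
N(m, v) = v²
r = 45 (r = (3/2 + (½)*(-5))*(-45) = (3/2 - 5/2)*(-45) = -1*(-45) = 45)
P = 1/550 (P = 1/(-126 + (-26)²) = 1/(-126 + 676) = 1/550 ≈ 0.0018182)
√(P + r) = √(1/550 + 45) = √(24751/550) = √544522/110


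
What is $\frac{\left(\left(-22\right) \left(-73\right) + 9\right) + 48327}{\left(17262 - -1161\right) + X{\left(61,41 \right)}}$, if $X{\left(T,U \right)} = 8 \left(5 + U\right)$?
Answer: $\frac{49942}{18791} \approx 2.6578$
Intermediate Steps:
$X{\left(T,U \right)} = 40 + 8 U$
$\frac{\left(\left(-22\right) \left(-73\right) + 9\right) + 48327}{\left(17262 - -1161\right) + X{\left(61,41 \right)}} = \frac{\left(\left(-22\right) \left(-73\right) + 9\right) + 48327}{\left(17262 - -1161\right) + \left(40 + 8 \cdot 41\right)} = \frac{\left(1606 + 9\right) + 48327}{\left(17262 + 1161\right) + \left(40 + 328\right)} = \frac{1615 + 48327}{18423 + 368} = \frac{49942}{18791}$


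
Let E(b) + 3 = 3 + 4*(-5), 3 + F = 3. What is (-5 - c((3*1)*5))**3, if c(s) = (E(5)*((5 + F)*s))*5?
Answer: 421031812375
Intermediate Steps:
F = 0 (F = -3 + 3 = 0)
E(b) = -20 (E(b) = -3 + (3 + 4*(-5)) = -3 + (3 - 20) = -3 - 17 = -20)
c(s) = -500*s (c(s) = -20*(5 + 0)*s*5 = -100*s*5 = -500*s)
(-5 - c((3*1)*5))**3 = (-5 - (-500)*(3*1)*5)**3 = (-5 - (-500)*3*5)**3 = (-5 - (-500)*15)**3 = (-5 - 1*(-7500))**3 = (-5 + 7500)**3 = 7495**3 = 421031812375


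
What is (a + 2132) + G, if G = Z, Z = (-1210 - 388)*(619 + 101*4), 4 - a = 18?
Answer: -1632636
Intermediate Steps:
a = -14 (a = 4 - 1*18 = 4 - 18 = -14)
Z = -1634754 (Z = -1598*(619 + 404) = -1598*1023 = -1634754)
G = -1634754
(a + 2132) + G = (-14 + 2132) - 1634754 = 2118 - 1634754 = -1632636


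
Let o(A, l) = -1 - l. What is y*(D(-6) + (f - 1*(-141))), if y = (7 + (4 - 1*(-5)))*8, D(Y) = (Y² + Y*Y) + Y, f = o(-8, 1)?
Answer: 26240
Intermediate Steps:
f = -2 (f = -1 - 1*1 = -1 - 1 = -2)
D(Y) = Y + 2*Y² (D(Y) = (Y² + Y²) + Y = 2*Y² + Y = Y + 2*Y²)
y = 128 (y = (7 + (4 + 5))*8 = (7 + 9)*8 = 16*8 = 128)
y*(D(-6) + (f - 1*(-141))) = 128*(-6*(1 + 2*(-6)) + (-2 - 1*(-141))) = 128*(-6*(1 - 12) + (-2 + 141)) = 128*(-6*(-11) + 139) = 128*(66 + 139) = 128*205 = 26240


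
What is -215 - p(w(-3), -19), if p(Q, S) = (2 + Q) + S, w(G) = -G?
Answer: -201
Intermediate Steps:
p(Q, S) = 2 + Q + S
-215 - p(w(-3), -19) = -215 - (2 - 1*(-3) - 19) = -215 - (2 + 3 - 19) = -215 - 1*(-14) = -215 + 14 = -201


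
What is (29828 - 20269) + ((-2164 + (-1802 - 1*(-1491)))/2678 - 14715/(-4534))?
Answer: 29023515047/3035513 ≈ 9561.3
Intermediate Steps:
(29828 - 20269) + ((-2164 + (-1802 - 1*(-1491)))/2678 - 14715/(-4534)) = 9559 + ((-2164 + (-1802 + 1491))*(1/2678) - 14715*(-1/4534)) = 9559 + ((-2164 - 311)*(1/2678) + 14715/4534) = 9559 + (-2475*1/2678 + 14715/4534) = 9559 + (-2475/2678 + 14715/4534) = 9559 + 7046280/3035513 = 29023515047/3035513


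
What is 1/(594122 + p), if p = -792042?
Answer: -1/197920 ≈ -5.0525e-6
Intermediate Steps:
1/(594122 + p) = 1/(594122 - 792042) = 1/(-197920) = -1/197920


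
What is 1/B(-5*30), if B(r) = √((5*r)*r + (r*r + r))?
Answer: √5394/26970 ≈ 0.0027232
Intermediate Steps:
B(r) = √(r + 6*r²) (B(r) = √(5*r² + (r² + r)) = √(5*r² + (r + r²)) = √(r + 6*r²))
1/B(-5*30) = 1/(√((-5*30)*(1 + 6*(-5*30)))) = 1/(√(-150*(1 + 6*(-150)))) = 1/(√(-150*(1 - 900))) = 1/(√(-150*(-899))) = 1/(√134850) = 1/(5*√5394) = √5394/26970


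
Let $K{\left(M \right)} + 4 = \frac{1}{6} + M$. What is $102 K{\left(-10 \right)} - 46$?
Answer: $-1457$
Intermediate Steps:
$K{\left(M \right)} = - \frac{23}{6} + M$ ($K{\left(M \right)} = -4 + \left(\frac{1}{6} + M\right) = - \frac{23}{6} + M$)
$102 K{\left(-10 \right)} - 46 = 102 \left(- \frac{23}{6} - 10\right) - 46 = 102 \left(- \frac{83}{6}\right) - 46 = -1411 - 46 = -1457$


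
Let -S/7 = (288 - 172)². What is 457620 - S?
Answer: 551812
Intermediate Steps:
S = -94192 (S = -7*(288 - 172)² = -7*116² = -7*13456 = -94192)
457620 - S = 457620 - 1*(-94192) = 457620 + 94192 = 551812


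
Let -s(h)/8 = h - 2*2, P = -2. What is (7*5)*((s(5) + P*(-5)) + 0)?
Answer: 70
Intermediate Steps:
s(h) = 32 - 8*h (s(h) = -8*(h - 2*2) = -8*(h - 4) = -8*(-4 + h) = 32 - 8*h)
(7*5)*((s(5) + P*(-5)) + 0) = (7*5)*(((32 - 8*5) - 2*(-5)) + 0) = 35*(((32 - 40) + 10) + 0) = 35*((-8 + 10) + 0) = 35*(2 + 0) = 35*2 = 70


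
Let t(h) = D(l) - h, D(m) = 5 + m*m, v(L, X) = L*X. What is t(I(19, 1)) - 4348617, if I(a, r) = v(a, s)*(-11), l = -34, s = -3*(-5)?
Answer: -4344321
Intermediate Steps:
s = 15
D(m) = 5 + m**2
I(a, r) = -165*a (I(a, r) = (a*15)*(-11) = (15*a)*(-11) = -165*a)
t(h) = 1161 - h (t(h) = (5 + (-34)**2) - h = (5 + 1156) - h = 1161 - h)
t(I(19, 1)) - 4348617 = (1161 - (-165)*19) - 4348617 = (1161 - 1*(-3135)) - 4348617 = (1161 + 3135) - 4348617 = 4296 - 4348617 = -4344321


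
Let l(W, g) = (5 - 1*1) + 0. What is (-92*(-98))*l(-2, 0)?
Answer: 36064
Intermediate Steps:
l(W, g) = 4 (l(W, g) = (5 - 1) + 0 = 4 + 0 = 4)
(-92*(-98))*l(-2, 0) = -92*(-98)*4 = 9016*4 = 36064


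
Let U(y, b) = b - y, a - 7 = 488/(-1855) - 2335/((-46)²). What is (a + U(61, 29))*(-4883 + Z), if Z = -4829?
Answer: 251282298124/981295 ≈ 2.5607e+5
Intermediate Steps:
a = 22112227/3925180 (a = 7 + (488/(-1855) - 2335/((-46)²)) = 7 + (488*(-1/1855) - 2335/2116) = 7 + (-488/1855 - 2335*1/2116) = 7 + (-488/1855 - 2335/2116) = 7 - 5364033/3925180 = 22112227/3925180 ≈ 5.6334)
(a + U(61, 29))*(-4883 + Z) = (22112227/3925180 + (29 - 1*61))*(-4883 - 4829) = (22112227/3925180 + (29 - 61))*(-9712) = (22112227/3925180 - 32)*(-9712) = -103493533/3925180*(-9712) = 251282298124/981295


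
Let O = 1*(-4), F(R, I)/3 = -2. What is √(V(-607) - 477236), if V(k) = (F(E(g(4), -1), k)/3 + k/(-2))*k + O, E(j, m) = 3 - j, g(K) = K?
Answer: 7*I*√53898/2 ≈ 812.56*I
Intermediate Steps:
F(R, I) = -6 (F(R, I) = 3*(-2) = -6)
O = -4
V(k) = -4 + k*(-2 - k/2) (V(k) = (-6/3 + k/(-2))*k - 4 = (-6*⅓ + k*(-½))*k - 4 = (-2 - k/2)*k - 4 = k*(-2 - k/2) - 4 = -4 + k*(-2 - k/2))
√(V(-607) - 477236) = √((-4 - 2*(-607) - ½*(-607)²) - 477236) = √((-4 + 1214 - ½*368449) - 477236) = √((-4 + 1214 - 368449/2) - 477236) = √(-366029/2 - 477236) = √(-1320501/2) = 7*I*√53898/2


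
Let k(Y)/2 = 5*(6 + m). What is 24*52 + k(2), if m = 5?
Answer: 1358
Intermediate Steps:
k(Y) = 110 (k(Y) = 2*(5*(6 + 5)) = 2*(5*11) = 2*55 = 110)
24*52 + k(2) = 24*52 + 110 = 1248 + 110 = 1358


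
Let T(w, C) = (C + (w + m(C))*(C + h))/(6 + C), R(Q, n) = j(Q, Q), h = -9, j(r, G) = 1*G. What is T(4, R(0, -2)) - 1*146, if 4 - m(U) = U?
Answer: -158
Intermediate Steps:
m(U) = 4 - U
j(r, G) = G
R(Q, n) = Q
T(w, C) = (C + (-9 + C)*(4 + w - C))/(6 + C) (T(w, C) = (C + (w + (4 - C))*(C - 9))/(6 + C) = (C + (4 + w - C)*(-9 + C))/(6 + C) = (C + (-9 + C)*(4 + w - C))/(6 + C))
T(4, R(0, -2)) - 1*146 = (-36 - 1*0**2 - 9*4 + 14*0 + 0*4)/(6 + 0) - 1*146 = (-36 - 1*0 - 36 + 0 + 0)/6 - 146 = (-36 + 0 - 36 + 0 + 0)/6 - 146 = (1/6)*(-72) - 146 = -12 - 146 = -158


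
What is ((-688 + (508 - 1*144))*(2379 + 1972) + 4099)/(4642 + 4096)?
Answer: -1405625/8738 ≈ -160.86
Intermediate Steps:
((-688 + (508 - 1*144))*(2379 + 1972) + 4099)/(4642 + 4096) = ((-688 + (508 - 144))*4351 + 4099)/8738 = ((-688 + 364)*4351 + 4099)*(1/8738) = (-324*4351 + 4099)*(1/8738) = (-1409724 + 4099)*(1/8738) = -1405625*1/8738 = -1405625/8738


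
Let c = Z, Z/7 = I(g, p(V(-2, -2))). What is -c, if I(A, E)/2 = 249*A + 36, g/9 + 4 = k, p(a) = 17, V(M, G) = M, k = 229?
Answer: -7059654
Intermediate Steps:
g = 2025 (g = -36 + 9*229 = -36 + 2061 = 2025)
I(A, E) = 72 + 498*A (I(A, E) = 2*(249*A + 36) = 2*(36 + 249*A) = 72 + 498*A)
Z = 7059654 (Z = 7*(72 + 498*2025) = 7*(72 + 1008450) = 7*1008522 = 7059654)
c = 7059654
-c = -1*7059654 = -7059654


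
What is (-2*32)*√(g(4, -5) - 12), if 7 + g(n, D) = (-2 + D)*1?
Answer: -64*I*√26 ≈ -326.34*I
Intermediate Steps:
g(n, D) = -9 + D (g(n, D) = -7 + (-2 + D)*1 = -7 + (-2 + D) = -9 + D)
(-2*32)*√(g(4, -5) - 12) = (-2*32)*√((-9 - 5) - 12) = -64*√(-14 - 12) = -64*I*√26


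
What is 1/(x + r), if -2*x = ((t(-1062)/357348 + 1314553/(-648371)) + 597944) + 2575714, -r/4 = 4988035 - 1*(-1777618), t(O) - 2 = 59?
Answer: -463388160216/13275811286493504443 ≈ -3.4905e-8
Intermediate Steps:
t(O) = 61 (t(O) = 2 + 59 = 61)
r = -27062612 (r = -4*(4988035 - 1*(-1777618)) = -4*(4988035 + 1777618) = -4*6765653 = -27062612)
x = -735317301174060251/463388160216 (x = -(((61/357348 + 1314553/(-648371)) + 597944) + 2575714)/2 = -(((61*(1/357348) + 1314553*(-1/648371)) + 597944) + 2575714)/2 = -(((61/357348 - 1314553/648371) + 597944) + 2575714)/2 = -((-469713334813/231694080108 + 597944) + 2575714)/2 = -(138539615322763139/231694080108 + 2575714)/2 = -½*735317301174060251/231694080108 = -735317301174060251/463388160216 ≈ -1.5868e+6)
1/(x + r) = 1/(-735317301174060251/463388160216 - 27062612) = 1/(-13275811286493504443/463388160216) = -463388160216/13275811286493504443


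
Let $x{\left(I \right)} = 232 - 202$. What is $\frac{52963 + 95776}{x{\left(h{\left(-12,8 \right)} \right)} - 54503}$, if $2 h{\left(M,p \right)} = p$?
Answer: $- \frac{148739}{54473} \approx -2.7305$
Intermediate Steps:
$h{\left(M,p \right)} = \frac{p}{2}$
$x{\left(I \right)} = 30$
$\frac{52963 + 95776}{x{\left(h{\left(-12,8 \right)} \right)} - 54503} = \frac{52963 + 95776}{30 - 54503} = \frac{148739}{-54473} = 148739 \left(- \frac{1}{54473}\right) = - \frac{148739}{54473}$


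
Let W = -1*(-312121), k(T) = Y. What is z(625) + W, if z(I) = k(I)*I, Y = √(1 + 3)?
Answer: 313371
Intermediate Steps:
Y = 2 (Y = √4 = 2)
k(T) = 2
W = 312121
z(I) = 2*I
z(625) + W = 2*625 + 312121 = 1250 + 312121 = 313371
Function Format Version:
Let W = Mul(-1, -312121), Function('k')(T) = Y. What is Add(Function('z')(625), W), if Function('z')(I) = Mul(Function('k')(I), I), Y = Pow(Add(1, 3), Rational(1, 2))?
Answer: 313371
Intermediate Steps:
Y = 2 (Y = Pow(4, Rational(1, 2)) = 2)
Function('k')(T) = 2
W = 312121
Function('z')(I) = Mul(2, I)
Add(Function('z')(625), W) = Add(Mul(2, 625), 312121) = Add(1250, 312121) = 313371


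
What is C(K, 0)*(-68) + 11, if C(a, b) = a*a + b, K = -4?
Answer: -1077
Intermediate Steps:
C(a, b) = b + a**2 (C(a, b) = a**2 + b = b + a**2)
C(K, 0)*(-68) + 11 = (0 + (-4)**2)*(-68) + 11 = (0 + 16)*(-68) + 11 = 16*(-68) + 11 = -1088 + 11 = -1077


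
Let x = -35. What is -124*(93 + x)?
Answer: -7192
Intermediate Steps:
-124*(93 + x) = -124*(93 - 35) = -124*58 = -7192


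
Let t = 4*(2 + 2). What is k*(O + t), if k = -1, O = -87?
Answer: 71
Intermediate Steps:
t = 16 (t = 4*4 = 16)
k*(O + t) = -(-87 + 16) = -1*(-71) = 71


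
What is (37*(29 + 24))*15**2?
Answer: 441225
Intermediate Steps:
(37*(29 + 24))*15**2 = (37*53)*225 = 1961*225 = 441225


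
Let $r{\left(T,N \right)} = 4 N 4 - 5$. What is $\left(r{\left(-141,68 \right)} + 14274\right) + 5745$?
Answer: $21102$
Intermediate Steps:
$r{\left(T,N \right)} = -5 + 16 N$ ($r{\left(T,N \right)} = 16 N - 5 = -5 + 16 N$)
$\left(r{\left(-141,68 \right)} + 14274\right) + 5745 = \left(\left(-5 + 16 \cdot 68\right) + 14274\right) + 5745 = \left(\left(-5 + 1088\right) + 14274\right) + 5745 = \left(1083 + 14274\right) + 5745 = 15357 + 5745 = 21102$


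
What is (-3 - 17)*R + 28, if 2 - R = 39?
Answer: 768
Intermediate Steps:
R = -37 (R = 2 - 1*39 = 2 - 39 = -37)
(-3 - 17)*R + 28 = (-3 - 17)*(-37) + 28 = -20*(-37) + 28 = 740 + 28 = 768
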